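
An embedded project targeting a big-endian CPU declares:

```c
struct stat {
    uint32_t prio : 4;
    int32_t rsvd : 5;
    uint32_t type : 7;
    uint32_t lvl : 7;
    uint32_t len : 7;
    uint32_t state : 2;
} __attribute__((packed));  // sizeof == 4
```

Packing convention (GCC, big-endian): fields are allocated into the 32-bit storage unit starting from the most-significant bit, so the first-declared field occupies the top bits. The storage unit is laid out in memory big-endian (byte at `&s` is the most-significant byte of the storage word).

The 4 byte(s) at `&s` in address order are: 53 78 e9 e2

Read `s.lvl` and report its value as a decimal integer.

116

[0]=0x53 [1]=0x78 [2]=0xe9 [3]=0xe2 (big-endian) → word 0x5378e9e2
prio [28+:4] = (word>>28) & 0xf = 5
rsvd [23+:5] = (word>>23) & 0x1f = 6
type [16+:7] = (word>>16) & 0x7f = 120
lvl [9+:7] = (word>>9) & 0x7f = 116  ←
len [2+:7] = (word>>2) & 0x7f = 120
state [0+:2] = (word>>0) & 0x3 = 2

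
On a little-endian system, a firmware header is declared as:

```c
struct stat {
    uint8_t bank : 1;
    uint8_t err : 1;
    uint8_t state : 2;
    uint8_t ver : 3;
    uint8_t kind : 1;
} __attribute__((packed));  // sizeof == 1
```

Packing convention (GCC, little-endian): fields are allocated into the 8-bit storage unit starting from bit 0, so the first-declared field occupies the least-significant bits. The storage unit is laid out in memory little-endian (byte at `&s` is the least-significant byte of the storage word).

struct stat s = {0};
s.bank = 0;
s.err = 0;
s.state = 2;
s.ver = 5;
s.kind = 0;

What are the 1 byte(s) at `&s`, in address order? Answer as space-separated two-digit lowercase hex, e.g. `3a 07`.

58

bank:1 = 0 → 0x0 << 0 → word 0x00
err:1 = 0 → 0x0 << 1 → word 0x00
state:2 = 2 → 0x2 << 2 → word 0x08
ver:3 = 5 → 0x5 << 4 → word 0x58
kind:1 = 0 → 0x0 << 7 → word 0x58
word = 0x58 → little-endian bytes:
  [0]=0x58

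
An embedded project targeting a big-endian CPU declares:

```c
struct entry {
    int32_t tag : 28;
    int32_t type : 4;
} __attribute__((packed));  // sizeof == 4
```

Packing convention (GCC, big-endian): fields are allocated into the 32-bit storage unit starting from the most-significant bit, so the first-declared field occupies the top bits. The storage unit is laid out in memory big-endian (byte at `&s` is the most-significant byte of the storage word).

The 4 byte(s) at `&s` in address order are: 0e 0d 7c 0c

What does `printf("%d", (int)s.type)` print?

[0]=0x0e [1]=0x0d [2]=0x7c [3]=0x0c (big-endian) → word 0x0e0d7c0c
tag:28 @ bit 4 → (0x0e0d7c0c>>4)&0xfffffff = 0xe0d7c0
type:4 @ bit 0 → (0x0e0d7c0c>>0)&0xf = 0xc  ←
type signed 4b, MSB=1: 12 - 16 = -4

-4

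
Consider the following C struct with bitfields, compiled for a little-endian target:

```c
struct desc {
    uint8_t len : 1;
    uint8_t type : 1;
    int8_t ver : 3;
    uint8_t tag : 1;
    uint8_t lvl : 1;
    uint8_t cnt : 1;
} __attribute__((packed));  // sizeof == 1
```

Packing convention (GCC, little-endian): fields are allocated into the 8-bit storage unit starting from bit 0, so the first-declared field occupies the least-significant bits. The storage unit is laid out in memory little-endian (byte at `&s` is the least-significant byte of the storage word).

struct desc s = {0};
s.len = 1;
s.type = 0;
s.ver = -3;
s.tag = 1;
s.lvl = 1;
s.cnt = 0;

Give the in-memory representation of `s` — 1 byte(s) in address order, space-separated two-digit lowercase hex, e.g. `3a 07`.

75

len (1b) val=1 bits=0x1 at bit 0: 0x01
type (1b) val=0 bits=0x0 at bit 1: 0x01
ver (3b) val=-3 bits=0x5 at bit 2: 0x15
tag (1b) val=1 bits=0x1 at bit 5: 0x35
lvl (1b) val=1 bits=0x1 at bit 6: 0x75
cnt (1b) val=0 bits=0x0 at bit 7: 0x75
word = 0x75 → little-endian bytes:
  [0]=0x75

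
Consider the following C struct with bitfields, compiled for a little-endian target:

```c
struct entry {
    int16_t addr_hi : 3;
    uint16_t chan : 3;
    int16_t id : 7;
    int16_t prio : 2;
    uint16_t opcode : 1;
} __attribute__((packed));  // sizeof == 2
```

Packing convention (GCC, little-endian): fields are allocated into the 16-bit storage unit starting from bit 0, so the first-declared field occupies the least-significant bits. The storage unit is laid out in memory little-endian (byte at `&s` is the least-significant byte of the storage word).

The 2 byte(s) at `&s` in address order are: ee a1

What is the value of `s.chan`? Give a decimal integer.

[0]=0xee [1]=0xa1 (little-endian) → word 0xa1ee
addr_hi:3 @ bit 0 → (0xa1ee>>0)&0x7 = 0x6
chan:3 @ bit 3 → (0xa1ee>>3)&0x7 = 0x5  ←
id:7 @ bit 6 → (0xa1ee>>6)&0x7f = 0x7
prio:2 @ bit 13 → (0xa1ee>>13)&0x3 = 0x1
opcode:1 @ bit 15 → (0xa1ee>>15)&0x1 = 0x1

5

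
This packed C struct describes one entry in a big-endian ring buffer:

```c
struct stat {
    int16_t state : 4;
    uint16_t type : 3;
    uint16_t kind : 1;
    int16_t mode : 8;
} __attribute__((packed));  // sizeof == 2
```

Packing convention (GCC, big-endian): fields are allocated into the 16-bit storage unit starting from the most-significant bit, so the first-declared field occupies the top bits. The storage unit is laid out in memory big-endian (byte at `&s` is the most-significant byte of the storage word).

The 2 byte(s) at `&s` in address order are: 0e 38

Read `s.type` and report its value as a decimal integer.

[0]=0x0e [1]=0x38 (big-endian) → word 0x0e38
state:4 @ bit 12 → (0x0e38>>12)&0xf = 0x0
type:3 @ bit 9 → (0x0e38>>9)&0x7 = 0x7  ←
kind:1 @ bit 8 → (0x0e38>>8)&0x1 = 0x0
mode:8 @ bit 0 → (0x0e38>>0)&0xff = 0x38

7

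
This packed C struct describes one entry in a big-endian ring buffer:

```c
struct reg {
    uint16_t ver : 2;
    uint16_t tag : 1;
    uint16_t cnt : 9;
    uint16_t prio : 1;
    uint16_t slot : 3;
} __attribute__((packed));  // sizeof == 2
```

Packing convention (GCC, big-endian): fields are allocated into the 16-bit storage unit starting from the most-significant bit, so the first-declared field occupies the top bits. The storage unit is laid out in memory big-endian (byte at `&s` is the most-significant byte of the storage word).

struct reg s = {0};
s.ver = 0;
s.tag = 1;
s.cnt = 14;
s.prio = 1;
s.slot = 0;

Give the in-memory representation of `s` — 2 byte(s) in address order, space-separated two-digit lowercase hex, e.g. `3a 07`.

ver:2 = 0 → 0x0 << 14 → word 0x0000
tag:1 = 1 → 0x1 << 13 → word 0x2000
cnt:9 = 14 → 0xe << 4 → word 0x20e0
prio:1 = 1 → 0x1 << 3 → word 0x20e8
slot:3 = 0 → 0x0 << 0 → word 0x20e8
word = 0x20e8 → big-endian bytes:
  [0]=0x20  [1]=0xe8

20 e8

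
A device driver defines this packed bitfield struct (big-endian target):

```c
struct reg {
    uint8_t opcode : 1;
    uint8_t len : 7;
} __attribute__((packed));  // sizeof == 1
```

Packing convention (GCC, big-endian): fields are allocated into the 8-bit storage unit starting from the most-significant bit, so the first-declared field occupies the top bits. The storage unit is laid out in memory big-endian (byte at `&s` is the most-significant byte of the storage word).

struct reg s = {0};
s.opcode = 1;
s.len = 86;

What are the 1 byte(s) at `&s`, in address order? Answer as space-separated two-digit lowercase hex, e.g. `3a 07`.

d6

opcode:1 = 1 → 0x1 << 7 → word 0x80
len:7 = 86 → 0x56 << 0 → word 0xd6
word = 0xd6 → big-endian bytes:
  [0]=0xd6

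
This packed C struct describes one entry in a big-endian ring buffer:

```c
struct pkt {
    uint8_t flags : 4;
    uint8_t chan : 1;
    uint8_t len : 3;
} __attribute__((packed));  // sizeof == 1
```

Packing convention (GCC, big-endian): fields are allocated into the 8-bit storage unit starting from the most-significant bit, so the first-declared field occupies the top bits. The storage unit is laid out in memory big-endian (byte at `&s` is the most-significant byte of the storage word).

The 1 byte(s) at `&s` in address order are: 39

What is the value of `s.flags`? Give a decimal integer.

3

[0]=0x39 (big-endian) → word 0x39
flags:4 @ bit 4 → (0x39>>4)&0xf = 0x3  ←
chan:1 @ bit 3 → (0x39>>3)&0x1 = 0x1
len:3 @ bit 0 → (0x39>>0)&0x7 = 0x1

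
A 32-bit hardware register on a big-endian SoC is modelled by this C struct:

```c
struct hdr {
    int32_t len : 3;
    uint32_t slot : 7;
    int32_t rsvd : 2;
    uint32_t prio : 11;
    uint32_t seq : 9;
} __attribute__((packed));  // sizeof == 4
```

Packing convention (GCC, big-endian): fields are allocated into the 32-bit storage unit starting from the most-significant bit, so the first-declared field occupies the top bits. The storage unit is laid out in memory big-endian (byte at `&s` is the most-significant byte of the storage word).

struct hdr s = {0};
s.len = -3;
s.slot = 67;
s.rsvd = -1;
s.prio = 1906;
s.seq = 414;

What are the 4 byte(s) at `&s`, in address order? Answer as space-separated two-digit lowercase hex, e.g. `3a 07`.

b0 fe e5 9e

len (3b) val=-3 bits=0x5 at bit 29: 0xa0000000
slot (7b) val=67 bits=0x43 at bit 22: 0xb0c00000
rsvd (2b) val=-1 bits=0x3 at bit 20: 0xb0f00000
prio (11b) val=1906 bits=0x772 at bit 9: 0xb0fee400
seq (9b) val=414 bits=0x19e at bit 0: 0xb0fee59e
word = 0xb0fee59e → big-endian bytes:
  [0]=0xb0  [1]=0xfe  [2]=0xe5  [3]=0x9e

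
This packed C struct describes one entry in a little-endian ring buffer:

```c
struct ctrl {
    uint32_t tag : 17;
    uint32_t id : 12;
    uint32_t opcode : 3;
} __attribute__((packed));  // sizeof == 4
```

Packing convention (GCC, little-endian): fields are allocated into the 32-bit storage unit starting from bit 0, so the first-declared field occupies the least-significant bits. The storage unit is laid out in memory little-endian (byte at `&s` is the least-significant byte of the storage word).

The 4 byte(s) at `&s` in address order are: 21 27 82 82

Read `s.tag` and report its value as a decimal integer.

10017

[0]=0x21 [1]=0x27 [2]=0x82 [3]=0x82 (little-endian) → word 0x82822721
tag [0+:17] = (word>>0) & 0x1ffff = 10017  ←
id [17+:12] = (word>>17) & 0xfff = 321
opcode [29+:3] = (word>>29) & 0x7 = 4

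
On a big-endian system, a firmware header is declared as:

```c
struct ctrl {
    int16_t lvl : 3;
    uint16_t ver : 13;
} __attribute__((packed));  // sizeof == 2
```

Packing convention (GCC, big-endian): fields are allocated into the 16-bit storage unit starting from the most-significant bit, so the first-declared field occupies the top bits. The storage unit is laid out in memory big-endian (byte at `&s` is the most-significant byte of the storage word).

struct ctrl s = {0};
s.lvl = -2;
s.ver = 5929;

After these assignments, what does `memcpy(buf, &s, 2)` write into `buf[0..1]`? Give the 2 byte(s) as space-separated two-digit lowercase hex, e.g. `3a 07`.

lvl (3b) val=-2 bits=0x6 at bit 13: 0xc000
ver (13b) val=5929 bits=0x1729 at bit 0: 0xd729
word = 0xd729 → big-endian bytes:
  [0]=0xd7  [1]=0x29

d7 29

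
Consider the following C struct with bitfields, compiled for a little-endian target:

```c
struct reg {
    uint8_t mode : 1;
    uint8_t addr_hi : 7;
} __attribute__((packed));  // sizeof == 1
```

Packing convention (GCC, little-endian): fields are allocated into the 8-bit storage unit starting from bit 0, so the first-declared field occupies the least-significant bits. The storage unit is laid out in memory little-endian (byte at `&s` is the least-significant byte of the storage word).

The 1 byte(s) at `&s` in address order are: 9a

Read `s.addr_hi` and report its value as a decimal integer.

77

[0]=0x9a (little-endian) → word 0x9a
mode [0+:1] = (word>>0) & 0x1 = 0
addr_hi [1+:7] = (word>>1) & 0x7f = 77  ←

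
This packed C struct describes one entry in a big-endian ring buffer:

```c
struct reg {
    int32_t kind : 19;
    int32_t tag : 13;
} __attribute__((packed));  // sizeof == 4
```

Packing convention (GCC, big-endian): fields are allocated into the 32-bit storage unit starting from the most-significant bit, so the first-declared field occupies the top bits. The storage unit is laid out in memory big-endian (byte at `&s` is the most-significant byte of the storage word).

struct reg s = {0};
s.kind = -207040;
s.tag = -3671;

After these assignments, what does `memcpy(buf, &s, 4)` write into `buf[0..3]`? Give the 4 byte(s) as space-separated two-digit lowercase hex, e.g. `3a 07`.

[13+:19] kind=-207040 & 0x7ffff = 0x4d740; word=0x9ae80000
[0+:13] tag=-3671 & 0x1fff = 0x11a9; word=0x9ae811a9
word = 0x9ae811a9 → big-endian bytes:
  [0]=0x9a  [1]=0xe8  [2]=0x11  [3]=0xa9

9a e8 11 a9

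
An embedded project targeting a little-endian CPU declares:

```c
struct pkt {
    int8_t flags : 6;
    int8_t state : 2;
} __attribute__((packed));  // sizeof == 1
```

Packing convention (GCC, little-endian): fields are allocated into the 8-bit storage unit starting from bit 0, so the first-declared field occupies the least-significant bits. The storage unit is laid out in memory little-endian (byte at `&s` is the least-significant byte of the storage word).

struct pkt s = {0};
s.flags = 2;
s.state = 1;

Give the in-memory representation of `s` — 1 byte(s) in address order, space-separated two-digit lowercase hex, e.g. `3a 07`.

42

flags (6b) val=2 bits=0x2 at bit 0: 0x02
state (2b) val=1 bits=0x1 at bit 6: 0x42
word = 0x42 → little-endian bytes:
  [0]=0x42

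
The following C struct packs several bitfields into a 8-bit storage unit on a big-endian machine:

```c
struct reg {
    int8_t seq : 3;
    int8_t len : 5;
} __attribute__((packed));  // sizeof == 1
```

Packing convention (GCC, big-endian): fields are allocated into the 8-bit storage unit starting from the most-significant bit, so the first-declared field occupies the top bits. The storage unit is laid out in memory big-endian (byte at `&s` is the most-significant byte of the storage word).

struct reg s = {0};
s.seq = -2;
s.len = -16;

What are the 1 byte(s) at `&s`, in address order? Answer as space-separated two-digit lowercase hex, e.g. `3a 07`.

[5+:3] seq=-2 & 0x7 = 0x6; word=0xc0
[0+:5] len=-16 & 0x1f = 0x10; word=0xd0
word = 0xd0 → big-endian bytes:
  [0]=0xd0

d0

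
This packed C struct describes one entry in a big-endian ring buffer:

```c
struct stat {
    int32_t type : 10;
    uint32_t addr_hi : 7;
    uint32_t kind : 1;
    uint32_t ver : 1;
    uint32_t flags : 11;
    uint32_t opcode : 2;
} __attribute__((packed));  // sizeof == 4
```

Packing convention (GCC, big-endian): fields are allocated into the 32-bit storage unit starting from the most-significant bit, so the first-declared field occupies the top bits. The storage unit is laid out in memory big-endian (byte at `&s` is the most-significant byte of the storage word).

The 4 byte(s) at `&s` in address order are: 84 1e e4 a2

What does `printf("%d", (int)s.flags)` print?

[0]=0x84 [1]=0x1e [2]=0xe4 [3]=0xa2 (big-endian) → word 0x841ee4a2
type:10 @ bit 22 → (0x841ee4a2>>22)&0x3ff = 0x210
addr_hi:7 @ bit 15 → (0x841ee4a2>>15)&0x7f = 0x3d
kind:1 @ bit 14 → (0x841ee4a2>>14)&0x1 = 0x1
ver:1 @ bit 13 → (0x841ee4a2>>13)&0x1 = 0x1
flags:11 @ bit 2 → (0x841ee4a2>>2)&0x7ff = 0x128  ←
opcode:2 @ bit 0 → (0x841ee4a2>>0)&0x3 = 0x2

296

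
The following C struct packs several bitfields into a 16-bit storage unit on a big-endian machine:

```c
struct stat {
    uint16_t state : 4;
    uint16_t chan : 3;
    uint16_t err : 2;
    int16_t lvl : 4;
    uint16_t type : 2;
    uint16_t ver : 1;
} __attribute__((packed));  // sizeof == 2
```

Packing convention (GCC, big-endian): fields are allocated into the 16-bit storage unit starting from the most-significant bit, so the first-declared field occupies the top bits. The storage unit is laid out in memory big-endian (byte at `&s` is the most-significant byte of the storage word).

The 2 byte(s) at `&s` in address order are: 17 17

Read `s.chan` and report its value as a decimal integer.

[0]=0x17 [1]=0x17 (big-endian) → word 0x1717
state:4 @ bit 12 → (0x1717>>12)&0xf = 0x1
chan:3 @ bit 9 → (0x1717>>9)&0x7 = 0x3  ←
err:2 @ bit 7 → (0x1717>>7)&0x3 = 0x2
lvl:4 @ bit 3 → (0x1717>>3)&0xf = 0x2
type:2 @ bit 1 → (0x1717>>1)&0x3 = 0x3
ver:1 @ bit 0 → (0x1717>>0)&0x1 = 0x1

3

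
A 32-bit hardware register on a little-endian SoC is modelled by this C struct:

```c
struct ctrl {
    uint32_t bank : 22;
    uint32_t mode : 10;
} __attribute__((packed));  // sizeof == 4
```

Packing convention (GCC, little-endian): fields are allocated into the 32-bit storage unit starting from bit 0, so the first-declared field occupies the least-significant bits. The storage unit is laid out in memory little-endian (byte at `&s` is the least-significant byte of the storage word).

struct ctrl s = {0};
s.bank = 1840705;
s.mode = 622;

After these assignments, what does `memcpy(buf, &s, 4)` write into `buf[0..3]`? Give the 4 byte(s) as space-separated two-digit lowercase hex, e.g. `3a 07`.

41 16 9c 9b

bank:22 = 1840705 → 0x1c1641 << 0 → word 0x001c1641
mode:10 = 622 → 0x26e << 22 → word 0x9b9c1641
word = 0x9b9c1641 → little-endian bytes:
  [0]=0x41  [1]=0x16  [2]=0x9c  [3]=0x9b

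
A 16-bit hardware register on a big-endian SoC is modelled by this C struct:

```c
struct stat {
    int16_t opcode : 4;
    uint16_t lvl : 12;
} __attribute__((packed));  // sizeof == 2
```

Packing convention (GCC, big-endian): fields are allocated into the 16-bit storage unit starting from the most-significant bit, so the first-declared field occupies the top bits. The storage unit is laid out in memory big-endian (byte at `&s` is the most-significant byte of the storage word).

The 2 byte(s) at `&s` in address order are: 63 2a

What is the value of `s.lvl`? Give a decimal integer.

[0]=0x63 [1]=0x2a (big-endian) → word 0x632a
opcode [12+:4] = (word>>12) & 0xf = 6
lvl [0+:12] = (word>>0) & 0xfff = 810  ←

810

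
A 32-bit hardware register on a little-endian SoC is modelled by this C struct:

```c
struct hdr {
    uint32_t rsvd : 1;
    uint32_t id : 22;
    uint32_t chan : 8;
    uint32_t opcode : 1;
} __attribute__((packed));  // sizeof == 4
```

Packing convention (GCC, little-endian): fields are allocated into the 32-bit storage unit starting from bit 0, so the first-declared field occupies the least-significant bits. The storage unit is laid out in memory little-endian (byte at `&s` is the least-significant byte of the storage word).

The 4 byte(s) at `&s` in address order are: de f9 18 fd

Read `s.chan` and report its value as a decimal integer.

[0]=0xde [1]=0xf9 [2]=0x18 [3]=0xfd (little-endian) → word 0xfd18f9de
rsvd:1 @ bit 0 → (0xfd18f9de>>0)&0x1 = 0x0
id:22 @ bit 1 → (0xfd18f9de>>1)&0x3fffff = 0xc7cef
chan:8 @ bit 23 → (0xfd18f9de>>23)&0xff = 0xfa  ←
opcode:1 @ bit 31 → (0xfd18f9de>>31)&0x1 = 0x1

250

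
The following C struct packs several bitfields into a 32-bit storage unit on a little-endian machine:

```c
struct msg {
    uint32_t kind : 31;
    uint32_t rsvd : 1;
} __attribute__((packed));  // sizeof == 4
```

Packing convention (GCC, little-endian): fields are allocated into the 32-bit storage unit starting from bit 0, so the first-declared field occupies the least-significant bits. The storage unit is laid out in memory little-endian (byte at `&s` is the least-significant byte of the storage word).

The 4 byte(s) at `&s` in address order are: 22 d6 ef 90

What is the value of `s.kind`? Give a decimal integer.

284153378

[0]=0x22 [1]=0xd6 [2]=0xef [3]=0x90 (little-endian) → word 0x90efd622
kind:31 @ bit 0 → (0x90efd622>>0)&0x7fffffff = 0x10efd622  ←
rsvd:1 @ bit 31 → (0x90efd622>>31)&0x1 = 0x1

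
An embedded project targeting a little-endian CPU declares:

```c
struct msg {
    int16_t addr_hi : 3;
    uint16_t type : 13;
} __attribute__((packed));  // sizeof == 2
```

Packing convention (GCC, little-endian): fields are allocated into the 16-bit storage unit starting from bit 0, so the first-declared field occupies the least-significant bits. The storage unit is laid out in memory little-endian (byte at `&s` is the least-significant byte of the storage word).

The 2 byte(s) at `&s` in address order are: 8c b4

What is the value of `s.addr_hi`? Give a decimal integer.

-4

[0]=0x8c [1]=0xb4 (little-endian) → word 0xb48c
addr_hi [0+:3] = (word>>0) & 0x7 = 4  ←
type [3+:13] = (word>>3) & 0x1fff = 5777
addr_hi signed 3b, MSB=1: 4 - 8 = -4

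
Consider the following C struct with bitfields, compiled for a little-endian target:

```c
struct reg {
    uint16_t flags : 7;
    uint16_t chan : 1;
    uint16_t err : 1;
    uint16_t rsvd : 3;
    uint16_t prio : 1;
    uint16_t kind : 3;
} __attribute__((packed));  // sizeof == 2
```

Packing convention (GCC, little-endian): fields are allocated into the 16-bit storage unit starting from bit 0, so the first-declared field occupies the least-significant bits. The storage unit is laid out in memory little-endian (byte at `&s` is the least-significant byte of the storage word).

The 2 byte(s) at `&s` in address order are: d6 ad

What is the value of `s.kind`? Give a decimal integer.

5

[0]=0xd6 [1]=0xad (little-endian) → word 0xadd6
flags [0+:7] = (word>>0) & 0x7f = 86
chan [7+:1] = (word>>7) & 0x1 = 1
err [8+:1] = (word>>8) & 0x1 = 1
rsvd [9+:3] = (word>>9) & 0x7 = 6
prio [12+:1] = (word>>12) & 0x1 = 0
kind [13+:3] = (word>>13) & 0x7 = 5  ←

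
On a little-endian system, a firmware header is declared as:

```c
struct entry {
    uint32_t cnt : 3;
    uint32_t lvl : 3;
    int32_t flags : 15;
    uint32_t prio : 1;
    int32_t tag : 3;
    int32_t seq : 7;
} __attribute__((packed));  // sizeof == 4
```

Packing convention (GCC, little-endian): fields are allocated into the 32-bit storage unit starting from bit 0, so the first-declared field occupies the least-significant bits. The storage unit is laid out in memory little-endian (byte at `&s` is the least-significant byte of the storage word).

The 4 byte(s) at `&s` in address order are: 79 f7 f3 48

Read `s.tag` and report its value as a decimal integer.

[0]=0x79 [1]=0xf7 [2]=0xf3 [3]=0x48 (little-endian) → word 0x48f3f779
cnt:3 @ bit 0 → (0x48f3f779>>0)&0x7 = 0x1
lvl:3 @ bit 3 → (0x48f3f779>>3)&0x7 = 0x7
flags:15 @ bit 6 → (0x48f3f779>>6)&0x7fff = 0x4fdd
prio:1 @ bit 21 → (0x48f3f779>>21)&0x1 = 0x1
tag:3 @ bit 22 → (0x48f3f779>>22)&0x7 = 0x3  ←
seq:7 @ bit 25 → (0x48f3f779>>25)&0x7f = 0x24
tag signed 3b, MSB=0: value = 3

3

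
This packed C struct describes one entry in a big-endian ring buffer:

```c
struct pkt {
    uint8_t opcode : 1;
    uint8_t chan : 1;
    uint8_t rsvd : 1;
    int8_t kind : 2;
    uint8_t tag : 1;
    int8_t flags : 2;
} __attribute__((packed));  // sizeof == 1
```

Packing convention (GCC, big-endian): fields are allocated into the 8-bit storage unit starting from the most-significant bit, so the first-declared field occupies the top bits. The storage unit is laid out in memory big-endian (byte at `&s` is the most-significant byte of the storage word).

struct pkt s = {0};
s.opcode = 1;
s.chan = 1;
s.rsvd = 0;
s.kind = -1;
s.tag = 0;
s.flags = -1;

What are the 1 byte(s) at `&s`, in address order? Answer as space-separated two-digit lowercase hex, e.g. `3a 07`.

db

opcode (1b) val=1 bits=0x1 at bit 7: 0x80
chan (1b) val=1 bits=0x1 at bit 6: 0xc0
rsvd (1b) val=0 bits=0x0 at bit 5: 0xc0
kind (2b) val=-1 bits=0x3 at bit 3: 0xd8
tag (1b) val=0 bits=0x0 at bit 2: 0xd8
flags (2b) val=-1 bits=0x3 at bit 0: 0xdb
word = 0xdb → big-endian bytes:
  [0]=0xdb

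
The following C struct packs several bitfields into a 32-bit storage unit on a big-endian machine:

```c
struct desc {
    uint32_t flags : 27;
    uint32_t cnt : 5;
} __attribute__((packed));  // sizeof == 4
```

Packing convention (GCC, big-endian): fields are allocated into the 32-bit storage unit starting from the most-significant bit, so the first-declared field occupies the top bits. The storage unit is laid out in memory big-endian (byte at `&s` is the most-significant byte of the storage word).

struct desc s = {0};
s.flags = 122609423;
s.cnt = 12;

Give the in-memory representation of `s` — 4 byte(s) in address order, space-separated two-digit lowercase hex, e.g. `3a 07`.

flags (27b) val=122609423 bits=0x74edf0f at bit 5: 0xe9dbe1e0
cnt (5b) val=12 bits=0xc at bit 0: 0xe9dbe1ec
word = 0xe9dbe1ec → big-endian bytes:
  [0]=0xe9  [1]=0xdb  [2]=0xe1  [3]=0xec

e9 db e1 ec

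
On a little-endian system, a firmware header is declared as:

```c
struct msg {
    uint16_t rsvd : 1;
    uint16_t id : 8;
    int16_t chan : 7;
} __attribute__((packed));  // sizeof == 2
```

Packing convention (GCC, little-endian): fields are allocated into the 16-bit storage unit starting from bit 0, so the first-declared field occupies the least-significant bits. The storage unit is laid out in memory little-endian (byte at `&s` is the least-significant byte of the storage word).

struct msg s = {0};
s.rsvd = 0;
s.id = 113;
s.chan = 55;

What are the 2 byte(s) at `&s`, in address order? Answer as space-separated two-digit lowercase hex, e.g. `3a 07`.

e2 6e

[0+:1] rsvd=0 & 0x1 = 0x0; word=0x0000
[1+:8] id=113 & 0xff = 0x71; word=0x00e2
[9+:7] chan=55 & 0x7f = 0x37; word=0x6ee2
word = 0x6ee2 → little-endian bytes:
  [0]=0xe2  [1]=0x6e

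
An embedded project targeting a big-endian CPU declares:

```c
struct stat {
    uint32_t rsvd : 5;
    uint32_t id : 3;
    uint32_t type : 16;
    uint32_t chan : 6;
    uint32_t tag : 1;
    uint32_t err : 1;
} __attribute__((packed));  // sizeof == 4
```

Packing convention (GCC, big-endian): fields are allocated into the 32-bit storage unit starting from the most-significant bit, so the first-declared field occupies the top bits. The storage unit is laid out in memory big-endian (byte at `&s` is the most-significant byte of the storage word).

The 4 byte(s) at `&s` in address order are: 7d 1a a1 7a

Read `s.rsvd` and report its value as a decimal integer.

[0]=0x7d [1]=0x1a [2]=0xa1 [3]=0x7a (big-endian) → word 0x7d1aa17a
rsvd:5 @ bit 27 → (0x7d1aa17a>>27)&0x1f = 0xf  ←
id:3 @ bit 24 → (0x7d1aa17a>>24)&0x7 = 0x5
type:16 @ bit 8 → (0x7d1aa17a>>8)&0xffff = 0x1aa1
chan:6 @ bit 2 → (0x7d1aa17a>>2)&0x3f = 0x1e
tag:1 @ bit 1 → (0x7d1aa17a>>1)&0x1 = 0x1
err:1 @ bit 0 → (0x7d1aa17a>>0)&0x1 = 0x0

15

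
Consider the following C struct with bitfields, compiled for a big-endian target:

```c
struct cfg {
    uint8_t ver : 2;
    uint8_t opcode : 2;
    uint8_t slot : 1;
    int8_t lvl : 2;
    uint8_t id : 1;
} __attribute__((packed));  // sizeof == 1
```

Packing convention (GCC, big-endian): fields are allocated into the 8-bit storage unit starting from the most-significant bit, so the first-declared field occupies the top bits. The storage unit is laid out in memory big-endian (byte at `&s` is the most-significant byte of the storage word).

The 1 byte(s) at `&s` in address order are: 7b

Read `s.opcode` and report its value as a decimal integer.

3

[0]=0x7b (big-endian) → word 0x7b
ver:2 @ bit 6 → (0x7b>>6)&0x3 = 0x1
opcode:2 @ bit 4 → (0x7b>>4)&0x3 = 0x3  ←
slot:1 @ bit 3 → (0x7b>>3)&0x1 = 0x1
lvl:2 @ bit 1 → (0x7b>>1)&0x3 = 0x1
id:1 @ bit 0 → (0x7b>>0)&0x1 = 0x1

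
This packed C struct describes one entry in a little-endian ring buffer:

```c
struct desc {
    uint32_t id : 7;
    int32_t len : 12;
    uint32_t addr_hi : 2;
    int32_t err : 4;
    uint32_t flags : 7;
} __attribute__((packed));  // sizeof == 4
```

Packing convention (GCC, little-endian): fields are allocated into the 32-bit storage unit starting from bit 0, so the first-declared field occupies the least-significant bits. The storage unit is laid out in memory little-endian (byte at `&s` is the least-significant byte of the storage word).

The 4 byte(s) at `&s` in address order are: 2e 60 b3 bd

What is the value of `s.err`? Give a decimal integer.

-3

[0]=0x2e [1]=0x60 [2]=0xb3 [3]=0xbd (little-endian) → word 0xbdb3602e
id [0+:7] = (word>>0) & 0x7f = 46
len [7+:12] = (word>>7) & 0xfff = 1728
addr_hi [19+:2] = (word>>19) & 0x3 = 2
err [21+:4] = (word>>21) & 0xf = 13  ←
flags [25+:7] = (word>>25) & 0x7f = 94
err signed 4b, MSB=1: 13 - 16 = -3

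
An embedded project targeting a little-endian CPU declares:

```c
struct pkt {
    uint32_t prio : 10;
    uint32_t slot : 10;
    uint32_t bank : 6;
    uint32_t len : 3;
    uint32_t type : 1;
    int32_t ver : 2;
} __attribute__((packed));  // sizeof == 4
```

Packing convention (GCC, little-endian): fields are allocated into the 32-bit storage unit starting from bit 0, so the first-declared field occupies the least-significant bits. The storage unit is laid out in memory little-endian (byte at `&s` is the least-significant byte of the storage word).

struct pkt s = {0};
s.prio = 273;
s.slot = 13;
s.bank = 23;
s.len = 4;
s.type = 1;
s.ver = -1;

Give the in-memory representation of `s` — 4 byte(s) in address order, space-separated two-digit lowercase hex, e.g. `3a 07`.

[0+:10] prio=273 & 0x3ff = 0x111; word=0x00000111
[10+:10] slot=13 & 0x3ff = 0xd; word=0x00003511
[20+:6] bank=23 & 0x3f = 0x17; word=0x01703511
[26+:3] len=4 & 0x7 = 0x4; word=0x11703511
[29+:1] type=1 & 0x1 = 0x1; word=0x31703511
[30+:2] ver=-1 & 0x3 = 0x3; word=0xf1703511
word = 0xf1703511 → little-endian bytes:
  [0]=0x11  [1]=0x35  [2]=0x70  [3]=0xf1

11 35 70 f1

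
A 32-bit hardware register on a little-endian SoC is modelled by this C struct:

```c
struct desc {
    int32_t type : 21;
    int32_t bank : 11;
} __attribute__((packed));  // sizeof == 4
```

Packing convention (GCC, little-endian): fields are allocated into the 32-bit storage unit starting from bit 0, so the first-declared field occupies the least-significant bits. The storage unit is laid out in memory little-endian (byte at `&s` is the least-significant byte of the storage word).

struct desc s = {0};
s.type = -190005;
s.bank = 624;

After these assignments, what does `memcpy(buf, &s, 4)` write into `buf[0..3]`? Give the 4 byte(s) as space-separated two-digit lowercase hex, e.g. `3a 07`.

type:21 = -190005 → 0x1d19cb << 0 → word 0x001d19cb
bank:11 = 624 → 0x270 << 21 → word 0x4e1d19cb
word = 0x4e1d19cb → little-endian bytes:
  [0]=0xcb  [1]=0x19  [2]=0x1d  [3]=0x4e

cb 19 1d 4e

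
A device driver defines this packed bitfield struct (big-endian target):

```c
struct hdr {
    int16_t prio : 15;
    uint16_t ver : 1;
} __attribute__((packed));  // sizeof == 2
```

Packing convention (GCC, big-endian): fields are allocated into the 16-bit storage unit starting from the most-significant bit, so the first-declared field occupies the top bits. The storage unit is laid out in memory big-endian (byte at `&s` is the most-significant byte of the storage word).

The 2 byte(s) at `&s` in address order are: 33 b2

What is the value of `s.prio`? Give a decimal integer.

[0]=0x33 [1]=0xb2 (big-endian) → word 0x33b2
prio:15 @ bit 1 → (0x33b2>>1)&0x7fff = 0x19d9  ←
ver:1 @ bit 0 → (0x33b2>>0)&0x1 = 0x0
prio signed 15b, MSB=0: value = 6617

6617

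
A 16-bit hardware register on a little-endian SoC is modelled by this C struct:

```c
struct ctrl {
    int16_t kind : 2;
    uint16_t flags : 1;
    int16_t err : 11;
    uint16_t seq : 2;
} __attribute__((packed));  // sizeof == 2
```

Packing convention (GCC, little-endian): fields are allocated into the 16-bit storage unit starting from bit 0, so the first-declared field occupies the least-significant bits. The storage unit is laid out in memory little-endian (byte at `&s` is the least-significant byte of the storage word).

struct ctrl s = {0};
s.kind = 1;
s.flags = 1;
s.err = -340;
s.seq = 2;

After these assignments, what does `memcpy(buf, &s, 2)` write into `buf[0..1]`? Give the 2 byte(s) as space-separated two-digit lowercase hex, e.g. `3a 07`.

65 b5

kind:2 = 1 → 0x1 << 0 → word 0x0001
flags:1 = 1 → 0x1 << 2 → word 0x0005
err:11 = -340 → 0x6ac << 3 → word 0x3565
seq:2 = 2 → 0x2 << 14 → word 0xb565
word = 0xb565 → little-endian bytes:
  [0]=0x65  [1]=0xb5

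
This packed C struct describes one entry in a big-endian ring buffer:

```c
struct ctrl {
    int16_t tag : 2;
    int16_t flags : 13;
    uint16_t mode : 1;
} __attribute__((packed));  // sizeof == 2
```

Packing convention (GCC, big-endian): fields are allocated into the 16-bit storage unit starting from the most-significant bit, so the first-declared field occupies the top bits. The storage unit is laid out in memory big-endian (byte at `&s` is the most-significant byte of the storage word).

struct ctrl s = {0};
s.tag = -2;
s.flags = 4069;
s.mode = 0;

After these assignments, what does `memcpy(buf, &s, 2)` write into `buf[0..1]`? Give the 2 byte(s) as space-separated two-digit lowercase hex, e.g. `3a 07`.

9f ca

tag (2b) val=-2 bits=0x2 at bit 14: 0x8000
flags (13b) val=4069 bits=0xfe5 at bit 1: 0x9fca
mode (1b) val=0 bits=0x0 at bit 0: 0x9fca
word = 0x9fca → big-endian bytes:
  [0]=0x9f  [1]=0xca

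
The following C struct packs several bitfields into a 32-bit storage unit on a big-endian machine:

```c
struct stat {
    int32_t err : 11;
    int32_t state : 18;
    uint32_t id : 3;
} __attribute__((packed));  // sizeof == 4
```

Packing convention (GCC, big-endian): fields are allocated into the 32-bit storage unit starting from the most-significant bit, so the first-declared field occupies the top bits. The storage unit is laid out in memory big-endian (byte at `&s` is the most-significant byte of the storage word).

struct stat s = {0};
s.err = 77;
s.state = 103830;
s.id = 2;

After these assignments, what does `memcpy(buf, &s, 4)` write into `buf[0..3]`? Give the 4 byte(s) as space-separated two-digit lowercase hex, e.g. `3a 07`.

[21+:11] err=77 & 0x7ff = 0x4d; word=0x09a00000
[3+:18] state=103830 & 0x3ffff = 0x19596; word=0x09acacb0
[0+:3] id=2 & 0x7 = 0x2; word=0x09acacb2
word = 0x09acacb2 → big-endian bytes:
  [0]=0x09  [1]=0xac  [2]=0xac  [3]=0xb2

09 ac ac b2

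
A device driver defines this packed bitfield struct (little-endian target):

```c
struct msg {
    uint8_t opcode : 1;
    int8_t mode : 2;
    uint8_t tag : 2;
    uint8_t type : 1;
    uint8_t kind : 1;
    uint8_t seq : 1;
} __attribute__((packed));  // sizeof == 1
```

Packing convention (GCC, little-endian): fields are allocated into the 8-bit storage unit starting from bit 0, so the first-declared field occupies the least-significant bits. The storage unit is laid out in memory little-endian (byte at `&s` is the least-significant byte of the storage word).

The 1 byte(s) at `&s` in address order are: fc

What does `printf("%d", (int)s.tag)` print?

3

[0]=0xfc (little-endian) → word 0xfc
opcode [0+:1] = (word>>0) & 0x1 = 0
mode [1+:2] = (word>>1) & 0x3 = 2
tag [3+:2] = (word>>3) & 0x3 = 3  ←
type [5+:1] = (word>>5) & 0x1 = 1
kind [6+:1] = (word>>6) & 0x1 = 1
seq [7+:1] = (word>>7) & 0x1 = 1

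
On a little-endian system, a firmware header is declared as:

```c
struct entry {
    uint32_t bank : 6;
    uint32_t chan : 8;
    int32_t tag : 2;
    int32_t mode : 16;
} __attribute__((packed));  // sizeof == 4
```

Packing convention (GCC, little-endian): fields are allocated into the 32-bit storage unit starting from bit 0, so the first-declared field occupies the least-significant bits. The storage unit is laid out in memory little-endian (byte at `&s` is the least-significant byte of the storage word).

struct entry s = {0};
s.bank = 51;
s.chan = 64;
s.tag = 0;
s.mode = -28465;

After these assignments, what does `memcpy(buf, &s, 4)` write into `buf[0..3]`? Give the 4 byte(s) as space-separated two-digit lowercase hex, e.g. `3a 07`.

33 10 cf 90

[0+:6] bank=51 & 0x3f = 0x33; word=0x00000033
[6+:8] chan=64 & 0xff = 0x40; word=0x00001033
[14+:2] tag=0 & 0x3 = 0x0; word=0x00001033
[16+:16] mode=-28465 & 0xffff = 0x90cf; word=0x90cf1033
word = 0x90cf1033 → little-endian bytes:
  [0]=0x33  [1]=0x10  [2]=0xcf  [3]=0x90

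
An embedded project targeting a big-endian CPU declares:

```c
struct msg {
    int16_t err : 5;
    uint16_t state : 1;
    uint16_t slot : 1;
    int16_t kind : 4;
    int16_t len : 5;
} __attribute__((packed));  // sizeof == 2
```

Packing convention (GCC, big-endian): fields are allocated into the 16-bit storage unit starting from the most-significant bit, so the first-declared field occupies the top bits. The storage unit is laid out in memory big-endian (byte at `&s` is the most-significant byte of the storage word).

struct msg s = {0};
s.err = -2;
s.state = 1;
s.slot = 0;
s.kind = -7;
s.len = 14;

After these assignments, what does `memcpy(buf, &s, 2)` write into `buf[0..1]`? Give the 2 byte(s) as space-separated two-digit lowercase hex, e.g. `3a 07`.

err (5b) val=-2 bits=0x1e at bit 11: 0xf000
state (1b) val=1 bits=0x1 at bit 10: 0xf400
slot (1b) val=0 bits=0x0 at bit 9: 0xf400
kind (4b) val=-7 bits=0x9 at bit 5: 0xf520
len (5b) val=14 bits=0xe at bit 0: 0xf52e
word = 0xf52e → big-endian bytes:
  [0]=0xf5  [1]=0x2e

f5 2e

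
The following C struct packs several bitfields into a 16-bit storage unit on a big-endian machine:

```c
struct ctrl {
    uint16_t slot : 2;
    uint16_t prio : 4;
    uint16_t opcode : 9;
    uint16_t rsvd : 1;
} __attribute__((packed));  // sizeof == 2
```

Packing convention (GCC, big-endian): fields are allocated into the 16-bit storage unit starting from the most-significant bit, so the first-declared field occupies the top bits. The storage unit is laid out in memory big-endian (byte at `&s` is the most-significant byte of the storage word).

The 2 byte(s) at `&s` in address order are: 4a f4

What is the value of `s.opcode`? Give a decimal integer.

378

[0]=0x4a [1]=0xf4 (big-endian) → word 0x4af4
slot [14+:2] = (word>>14) & 0x3 = 1
prio [10+:4] = (word>>10) & 0xf = 2
opcode [1+:9] = (word>>1) & 0x1ff = 378  ←
rsvd [0+:1] = (word>>0) & 0x1 = 0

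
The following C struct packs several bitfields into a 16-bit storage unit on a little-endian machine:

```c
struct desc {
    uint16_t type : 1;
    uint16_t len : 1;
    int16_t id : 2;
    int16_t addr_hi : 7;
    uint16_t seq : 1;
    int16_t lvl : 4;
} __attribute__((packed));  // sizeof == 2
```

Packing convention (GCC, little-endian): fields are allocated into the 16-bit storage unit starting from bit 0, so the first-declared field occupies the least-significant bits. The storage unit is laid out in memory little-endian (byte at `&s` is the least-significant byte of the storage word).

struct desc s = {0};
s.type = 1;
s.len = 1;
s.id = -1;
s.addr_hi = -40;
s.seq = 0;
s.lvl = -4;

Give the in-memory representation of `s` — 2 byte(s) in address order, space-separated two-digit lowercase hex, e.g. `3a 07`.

8f c5

type (1b) val=1 bits=0x1 at bit 0: 0x0001
len (1b) val=1 bits=0x1 at bit 1: 0x0003
id (2b) val=-1 bits=0x3 at bit 2: 0x000f
addr_hi (7b) val=-40 bits=0x58 at bit 4: 0x058f
seq (1b) val=0 bits=0x0 at bit 11: 0x058f
lvl (4b) val=-4 bits=0xc at bit 12: 0xc58f
word = 0xc58f → little-endian bytes:
  [0]=0x8f  [1]=0xc5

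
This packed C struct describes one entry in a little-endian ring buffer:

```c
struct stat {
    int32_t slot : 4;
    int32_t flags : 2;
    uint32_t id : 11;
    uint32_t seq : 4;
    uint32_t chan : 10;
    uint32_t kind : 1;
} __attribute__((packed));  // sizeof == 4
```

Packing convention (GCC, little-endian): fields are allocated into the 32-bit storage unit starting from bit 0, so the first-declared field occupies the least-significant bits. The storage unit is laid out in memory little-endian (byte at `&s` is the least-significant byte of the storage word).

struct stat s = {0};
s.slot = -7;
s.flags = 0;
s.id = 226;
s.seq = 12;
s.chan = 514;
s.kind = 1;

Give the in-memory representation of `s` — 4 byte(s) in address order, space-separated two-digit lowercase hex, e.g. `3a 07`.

slot:4 = -7 → 0x9 << 0 → word 0x00000009
flags:2 = 0 → 0x0 << 4 → word 0x00000009
id:11 = 226 → 0xe2 << 6 → word 0x00003889
seq:4 = 12 → 0xc << 17 → word 0x00183889
chan:10 = 514 → 0x202 << 21 → word 0x40583889
kind:1 = 1 → 0x1 << 31 → word 0xc0583889
word = 0xc0583889 → little-endian bytes:
  [0]=0x89  [1]=0x38  [2]=0x58  [3]=0xc0

89 38 58 c0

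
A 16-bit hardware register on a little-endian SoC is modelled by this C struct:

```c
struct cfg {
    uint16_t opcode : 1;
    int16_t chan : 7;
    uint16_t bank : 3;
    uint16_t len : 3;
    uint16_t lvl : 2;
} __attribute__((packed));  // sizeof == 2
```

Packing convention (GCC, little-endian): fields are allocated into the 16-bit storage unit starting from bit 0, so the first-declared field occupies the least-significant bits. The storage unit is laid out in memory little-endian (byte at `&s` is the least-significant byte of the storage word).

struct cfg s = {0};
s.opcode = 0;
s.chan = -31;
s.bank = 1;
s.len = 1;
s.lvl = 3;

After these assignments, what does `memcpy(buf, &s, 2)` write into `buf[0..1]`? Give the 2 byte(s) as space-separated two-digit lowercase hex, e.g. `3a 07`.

c2 c9

opcode (1b) val=0 bits=0x0 at bit 0: 0x0000
chan (7b) val=-31 bits=0x61 at bit 1: 0x00c2
bank (3b) val=1 bits=0x1 at bit 8: 0x01c2
len (3b) val=1 bits=0x1 at bit 11: 0x09c2
lvl (2b) val=3 bits=0x3 at bit 14: 0xc9c2
word = 0xc9c2 → little-endian bytes:
  [0]=0xc2  [1]=0xc9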